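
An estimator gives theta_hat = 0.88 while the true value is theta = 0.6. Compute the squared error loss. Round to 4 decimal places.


The squared error loss is (theta_hat - theta)^2
= (0.88 - 0.6)^2
= (0.28)^2 = 0.0784

0.0784


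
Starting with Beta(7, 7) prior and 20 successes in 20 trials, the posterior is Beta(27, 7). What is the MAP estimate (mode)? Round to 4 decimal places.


The mode of Beta(a, b) when a > 1 and b > 1 is (a-1)/(a+b-2)
= (27 - 1) / (27 + 7 - 2)
= 26 / 32
= 0.8125

0.8125


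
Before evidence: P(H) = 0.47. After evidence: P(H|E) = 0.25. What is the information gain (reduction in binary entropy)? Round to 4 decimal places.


Prior entropy = 0.9974
Posterior entropy = 0.8113
Information gain = 0.9974 - 0.8113 = 0.1861

0.1861


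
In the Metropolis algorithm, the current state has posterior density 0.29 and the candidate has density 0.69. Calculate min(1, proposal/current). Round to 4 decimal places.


Ratio = 0.69/0.29 = 2.3793
Acceptance probability = min(1, 2.3793)
= 1.0

1.0


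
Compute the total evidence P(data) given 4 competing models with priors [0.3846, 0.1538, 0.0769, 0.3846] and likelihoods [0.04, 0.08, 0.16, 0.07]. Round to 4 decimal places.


Marginal likelihood = sum P(model_i) * P(data|model_i)
Model 1: 0.3846 * 0.04 = 0.0154
Model 2: 0.1538 * 0.08 = 0.0123
Model 3: 0.0769 * 0.16 = 0.0123
Model 4: 0.3846 * 0.07 = 0.0269
Total = 0.0669

0.0669


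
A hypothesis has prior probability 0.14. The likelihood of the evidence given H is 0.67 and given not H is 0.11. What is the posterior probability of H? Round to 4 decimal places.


Using Bayes' theorem:
P(E) = 0.14 * 0.67 + 0.86 * 0.11
P(E) = 0.1884
P(H|E) = (0.14 * 0.67) / 0.1884 = 0.4979

0.4979


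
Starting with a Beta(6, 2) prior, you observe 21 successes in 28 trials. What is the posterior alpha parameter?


For a Beta-Binomial conjugate model:
Posterior alpha = prior alpha + number of successes
= 6 + 21 = 27

27


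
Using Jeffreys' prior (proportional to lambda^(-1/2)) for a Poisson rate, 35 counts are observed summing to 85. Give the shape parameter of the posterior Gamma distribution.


Conjugate update: Gamma(prior_shape + S, prior_rate + n).
Prior shape = 0.5, prior rate = 0.
Posterior shape = 0.5 + S = 0.5 + 85 = 85.5

85.5


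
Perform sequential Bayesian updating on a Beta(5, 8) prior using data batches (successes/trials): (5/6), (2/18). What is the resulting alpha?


Accumulate successes: 7
Posterior alpha = prior alpha + sum of successes
= 5 + 7 = 12

12


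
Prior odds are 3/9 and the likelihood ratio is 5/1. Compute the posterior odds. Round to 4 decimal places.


Posterior odds = prior odds * likelihood ratio
= (3/9) * (5/1)
= 15 / 9
= 1.6667

1.6667


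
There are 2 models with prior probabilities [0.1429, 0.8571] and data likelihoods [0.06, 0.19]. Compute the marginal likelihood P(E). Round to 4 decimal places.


P(E) = sum over models of P(M_i) * P(E|M_i)
= 0.1429*0.06 + 0.8571*0.19
= 0.1714

0.1714


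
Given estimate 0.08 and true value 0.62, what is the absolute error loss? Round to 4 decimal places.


Absolute error = |estimate - true|
= |-0.54| = 0.54

0.54


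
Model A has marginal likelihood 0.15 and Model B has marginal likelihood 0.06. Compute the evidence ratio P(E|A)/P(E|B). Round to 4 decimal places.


Evidence ratio = P(E|A) / P(E|B)
= 0.15 / 0.06
= 2.5

2.5


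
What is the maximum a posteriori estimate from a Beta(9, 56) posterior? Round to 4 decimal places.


The MAP estimate equals the mode of the distribution.
Mode of Beta(a,b) = (a-1)/(a+b-2)
= 8/63
= 0.127

0.127


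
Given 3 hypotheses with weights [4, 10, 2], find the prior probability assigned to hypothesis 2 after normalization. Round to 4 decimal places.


To normalize, divide each weight by the sum of all weights.
Sum = 16
Prior(H2) = 10/16 = 0.625

0.625


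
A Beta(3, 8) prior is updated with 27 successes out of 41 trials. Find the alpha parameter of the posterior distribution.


In the Beta-Binomial conjugate update:
alpha_post = alpha_prior + successes
= 3 + 27
= 30

30


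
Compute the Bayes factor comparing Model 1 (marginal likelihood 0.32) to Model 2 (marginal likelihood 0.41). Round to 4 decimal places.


BF12 = marginal likelihood of M1 / marginal likelihood of M2
= 0.32/0.41
= 0.7805

0.7805


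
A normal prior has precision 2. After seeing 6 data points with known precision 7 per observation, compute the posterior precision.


In the conjugate normal model, precisions add:
tau_posterior = tau_prior + n * tau_data
= 2 + 6*7 = 44

44


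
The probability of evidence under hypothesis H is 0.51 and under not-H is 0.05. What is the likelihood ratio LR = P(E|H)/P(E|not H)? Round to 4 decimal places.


LR = 0.51 / 0.05
= 10.2

10.2


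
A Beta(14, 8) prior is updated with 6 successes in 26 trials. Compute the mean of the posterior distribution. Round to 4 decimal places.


After update: Beta(20, 28)
Mean = 20 / (20 + 28) = 20 / 48
= 0.4167

0.4167


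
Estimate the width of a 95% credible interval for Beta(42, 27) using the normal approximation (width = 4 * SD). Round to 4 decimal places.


For Beta(a,b): Var = ab/((a+b)^2(a+b+1))
Var = 0.0034, SD = 0.0583
Approximate 95% CI width = 4 * 0.0583 = 0.2333

0.2333


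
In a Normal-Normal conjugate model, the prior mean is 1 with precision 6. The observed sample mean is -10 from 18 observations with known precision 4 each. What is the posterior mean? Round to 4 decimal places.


Posterior precision = tau0 + n*tau = 6 + 18*4 = 78
Posterior mean = (tau0*mu0 + n*tau*xbar) / posterior_precision
= (6*1 + 18*4*-10) / 78
= -714 / 78 = -9.1538

-9.1538


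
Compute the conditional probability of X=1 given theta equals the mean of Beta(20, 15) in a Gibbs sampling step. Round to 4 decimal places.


Mean of Beta(20, 15) = 0.5714
P(X=1 | theta=0.5714) = 0.5714

0.5714


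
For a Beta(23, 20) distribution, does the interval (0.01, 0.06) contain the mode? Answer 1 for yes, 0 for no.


Mode of Beta(a,b) = (a-1)/(a+b-2)
= (23-1)/(23+20-2) = 0.5366
Check: 0.01 <= 0.5366 <= 0.06?
Result: 0

0


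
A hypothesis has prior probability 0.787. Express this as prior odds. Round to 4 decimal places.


Odds = P(H) / P(not H) = 0.787 / 0.213
= 3.6948

3.6948


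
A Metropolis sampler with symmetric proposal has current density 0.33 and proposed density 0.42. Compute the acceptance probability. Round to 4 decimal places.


For symmetric proposals, acceptance = min(1, pi(x*)/pi(x))
= min(1, 0.42/0.33)
= min(1, 1.2727) = 1.0

1.0


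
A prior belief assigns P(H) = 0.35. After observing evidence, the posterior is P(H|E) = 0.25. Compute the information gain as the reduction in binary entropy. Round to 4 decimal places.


H(prior) = -0.35*log2(0.35) - 0.65*log2(0.65)
= 0.9341
H(post) = -0.25*log2(0.25) - 0.75*log2(0.75)
= 0.8113
IG = 0.9341 - 0.8113 = 0.1228

0.1228


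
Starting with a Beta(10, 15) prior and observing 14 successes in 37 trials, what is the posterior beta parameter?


Posterior beta = prior beta + failures
Failures = 37 - 14 = 23
beta_post = 15 + 23 = 38

38


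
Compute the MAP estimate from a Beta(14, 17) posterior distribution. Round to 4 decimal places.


MAP = mode of Beta distribution
= (alpha - 1)/(alpha + beta - 2)
= (14-1)/(14+17-2)
= 13/29 = 0.4483

0.4483


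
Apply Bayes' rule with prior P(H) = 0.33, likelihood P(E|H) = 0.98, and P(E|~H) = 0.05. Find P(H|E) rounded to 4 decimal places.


Step 1: Compute marginal P(E) = P(E|H)P(H) + P(E|~H)P(~H)
= 0.98*0.33 + 0.05*0.67 = 0.3569
Step 2: P(H|E) = P(E|H)P(H)/P(E) = 0.3234/0.3569
= 0.9061

0.9061


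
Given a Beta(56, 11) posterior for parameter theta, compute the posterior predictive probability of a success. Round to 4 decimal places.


For a Beta-Bernoulli model, the predictive probability is the mean:
P(success) = 56/(56+11) = 56/67 = 0.8358

0.8358


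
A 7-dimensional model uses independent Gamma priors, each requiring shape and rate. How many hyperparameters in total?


Per parameter: 2 (shape and rate).
Total = 7 * 2 = 14

14


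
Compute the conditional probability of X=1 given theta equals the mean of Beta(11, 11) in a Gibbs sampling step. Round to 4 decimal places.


Mean of Beta(11, 11) = 0.5
P(X=1 | theta=0.5) = 0.5

0.5


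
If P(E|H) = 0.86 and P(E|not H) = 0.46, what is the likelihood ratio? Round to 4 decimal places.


Likelihood ratio = P(E|H) / P(E|not H)
= 0.86 / 0.46
= 1.8696

1.8696


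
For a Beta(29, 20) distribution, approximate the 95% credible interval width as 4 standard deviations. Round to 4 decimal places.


Variance of Beta(a,b) = ab / ((a+b)^2 * (a+b+1))
= 29*20 / ((49)^2 * 50)
= 0.0048
SD = sqrt(0.0048) = 0.0695
Width = 4 * SD = 0.278

0.278


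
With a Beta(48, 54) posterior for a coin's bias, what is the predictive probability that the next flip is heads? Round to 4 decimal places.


The predictive probability equals the posterior mean.
P(next = heads) = alpha / (alpha + beta)
= 48 / 102 = 0.4706

0.4706


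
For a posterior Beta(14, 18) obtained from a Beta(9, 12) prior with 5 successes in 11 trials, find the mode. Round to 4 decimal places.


Mode = (alpha - 1) / (alpha + beta - 2)
= 13 / 30
= 0.4333

0.4333


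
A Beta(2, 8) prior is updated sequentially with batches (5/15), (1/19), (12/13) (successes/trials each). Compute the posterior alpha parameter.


Sequential conjugate updating is equivalent to a single batch update.
Total successes across all batches = 18
alpha_posterior = alpha_prior + total_successes = 2 + 18
= 20

20


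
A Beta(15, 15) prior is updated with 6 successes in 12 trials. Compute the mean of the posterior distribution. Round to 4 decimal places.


After update: Beta(21, 21)
Mean = 21 / (21 + 21) = 21 / 42
= 0.5

0.5


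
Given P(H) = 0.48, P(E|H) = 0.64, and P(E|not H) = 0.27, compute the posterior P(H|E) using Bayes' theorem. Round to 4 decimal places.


By Bayes' theorem: P(H|E) = P(E|H)*P(H) / P(E)
P(E) = P(E|H)*P(H) + P(E|not H)*P(not H)
P(E) = 0.64*0.48 + 0.27*0.52 = 0.4476
P(H|E) = 0.64*0.48 / 0.4476 = 0.6863

0.6863


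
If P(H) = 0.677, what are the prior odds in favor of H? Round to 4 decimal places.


Prior odds = P(H) / (1 - P(H))
= 0.677 / 0.323
= 2.096

2.096


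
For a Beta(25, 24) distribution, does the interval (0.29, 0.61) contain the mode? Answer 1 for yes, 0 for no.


Mode of Beta(a,b) = (a-1)/(a+b-2)
= (25-1)/(25+24-2) = 0.5106
Check: 0.29 <= 0.5106 <= 0.61?
Result: 1

1


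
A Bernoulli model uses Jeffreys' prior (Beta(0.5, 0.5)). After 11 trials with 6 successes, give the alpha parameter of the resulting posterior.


Posterior = Beta(prior_alpha + successes, prior_beta + failures)
= Beta(0.5 + 6, 0.5 + 5)
Posterior alpha = 0.5 + k = 0.5 + 6 = 6.5

6.5


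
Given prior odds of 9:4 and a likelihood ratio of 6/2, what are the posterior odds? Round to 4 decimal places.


Posterior odds = prior odds * LR
Prior odds = 9/4 = 2.25
LR = 6/2 = 3.0
Posterior odds = 2.25 * 3.0 = 6.75

6.75


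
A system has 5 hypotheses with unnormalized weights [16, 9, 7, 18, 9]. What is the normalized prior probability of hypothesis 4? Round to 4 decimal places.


The normalized prior is the weight divided by the total.
Total weight = 59
P(H4) = 18 / 59 = 0.3051

0.3051


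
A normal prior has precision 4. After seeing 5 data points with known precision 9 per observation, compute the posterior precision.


In the conjugate normal model, precisions add:
tau_posterior = tau_prior + n * tau_data
= 4 + 5*9 = 49

49


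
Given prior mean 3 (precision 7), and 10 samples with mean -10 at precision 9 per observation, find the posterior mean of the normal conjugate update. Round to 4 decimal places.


The posterior mean is a precision-weighted average of prior and data.
Post. prec. = 7 + 90 = 97
Post. mean = (21 + -900)/97 = -879/97 = -9.0619

-9.0619


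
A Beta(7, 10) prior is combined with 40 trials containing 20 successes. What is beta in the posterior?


In conjugate updating:
beta_posterior = beta_prior + (n - k)
= 10 + (40 - 20)
= 10 + 20 = 30

30


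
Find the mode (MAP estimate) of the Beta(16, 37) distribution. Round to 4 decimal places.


For Beta(a,b) with a,b > 1:
Mode = (a-1)/(a+b-2) = (16-1)/(53-2)
= 15/51 = 0.2941

0.2941


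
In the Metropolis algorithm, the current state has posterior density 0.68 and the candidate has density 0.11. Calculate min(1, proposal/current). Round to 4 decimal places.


Ratio = 0.11/0.68 = 0.1618
Acceptance probability = min(1, 0.1618)
= 0.1618

0.1618


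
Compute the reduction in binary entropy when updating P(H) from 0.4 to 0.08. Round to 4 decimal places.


H_before = -p*log2(p) - (1-p)*log2(1-p) for p=0.4: 0.971
H_after for p=0.08: 0.4022
Reduction = 0.971 - 0.4022 = 0.5688

0.5688


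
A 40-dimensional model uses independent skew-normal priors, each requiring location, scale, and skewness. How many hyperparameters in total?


Per parameter: 3 (location, scale, and skewness).
Total = 40 * 3 = 120

120


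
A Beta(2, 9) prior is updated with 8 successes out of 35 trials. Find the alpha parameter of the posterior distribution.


In the Beta-Binomial conjugate update:
alpha_post = alpha_prior + successes
= 2 + 8
= 10

10


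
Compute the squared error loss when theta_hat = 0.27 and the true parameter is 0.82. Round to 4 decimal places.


L = (theta_hat - theta_true)^2
= (0.27 - 0.82)^2
= -0.55^2 = 0.3025

0.3025


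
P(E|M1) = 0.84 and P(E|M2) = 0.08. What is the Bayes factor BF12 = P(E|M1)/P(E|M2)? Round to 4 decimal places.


Bayes factor BF12 = P(E|M1) / P(E|M2)
= 0.84 / 0.08
= 10.5

10.5


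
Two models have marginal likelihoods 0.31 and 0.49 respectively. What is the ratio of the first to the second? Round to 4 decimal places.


Evidence ratio = 0.31 / 0.49
= 0.6327

0.6327


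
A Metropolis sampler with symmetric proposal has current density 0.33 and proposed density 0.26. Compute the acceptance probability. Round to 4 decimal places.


For symmetric proposals, acceptance = min(1, pi(x*)/pi(x))
= min(1, 0.26/0.33)
= min(1, 0.7879) = 0.7879

0.7879


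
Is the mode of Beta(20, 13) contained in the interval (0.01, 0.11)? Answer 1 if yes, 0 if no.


Mode = (a-1)/(a+b-2) = 19/31 = 0.6129
Interval: (0.01, 0.11)
Contains mode? 0

0


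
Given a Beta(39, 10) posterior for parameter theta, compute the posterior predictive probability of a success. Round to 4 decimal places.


For a Beta-Bernoulli model, the predictive probability is the mean:
P(success) = 39/(39+10) = 39/49 = 0.7959

0.7959


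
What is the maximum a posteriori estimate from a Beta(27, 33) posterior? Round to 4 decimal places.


The MAP estimate equals the mode of the distribution.
Mode of Beta(a,b) = (a-1)/(a+b-2)
= 26/58
= 0.4483

0.4483


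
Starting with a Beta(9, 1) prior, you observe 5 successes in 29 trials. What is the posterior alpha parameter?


For a Beta-Binomial conjugate model:
Posterior alpha = prior alpha + number of successes
= 9 + 5 = 14

14


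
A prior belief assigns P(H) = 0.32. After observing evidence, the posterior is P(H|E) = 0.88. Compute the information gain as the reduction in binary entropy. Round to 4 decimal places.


H(prior) = -0.32*log2(0.32) - 0.68*log2(0.68)
= 0.9044
H(post) = -0.88*log2(0.88) - 0.12*log2(0.12)
= 0.5294
IG = 0.9044 - 0.5294 = 0.375

0.375


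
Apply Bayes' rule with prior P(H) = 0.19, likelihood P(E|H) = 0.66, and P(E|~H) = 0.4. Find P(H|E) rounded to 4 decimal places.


Step 1: Compute marginal P(E) = P(E|H)P(H) + P(E|~H)P(~H)
= 0.66*0.19 + 0.4*0.81 = 0.4494
Step 2: P(H|E) = P(E|H)P(H)/P(E) = 0.1254/0.4494
= 0.279

0.279


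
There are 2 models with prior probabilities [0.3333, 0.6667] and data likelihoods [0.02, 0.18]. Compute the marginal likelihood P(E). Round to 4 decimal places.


P(E) = sum over models of P(M_i) * P(E|M_i)
= 0.3333*0.02 + 0.6667*0.18
= 0.1267

0.1267


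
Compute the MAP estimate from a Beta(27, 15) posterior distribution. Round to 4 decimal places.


MAP = mode of Beta distribution
= (alpha - 1)/(alpha + beta - 2)
= (27-1)/(27+15-2)
= 26/40 = 0.65

0.65


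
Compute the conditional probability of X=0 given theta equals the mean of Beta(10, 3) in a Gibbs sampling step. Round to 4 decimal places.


Mean of Beta(10, 3) = 0.7692
P(X=0 | theta=0.7692) = 0.2308

0.2308


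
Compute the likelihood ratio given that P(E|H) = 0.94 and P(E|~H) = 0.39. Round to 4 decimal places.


LR = P(E|H) / P(E|~H)
= 0.94 / 0.39 = 2.4103

2.4103


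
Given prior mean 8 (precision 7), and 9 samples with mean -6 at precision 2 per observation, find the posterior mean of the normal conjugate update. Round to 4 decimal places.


The posterior mean is a precision-weighted average of prior and data.
Post. prec. = 7 + 18 = 25
Post. mean = (56 + -108)/25 = -52/25 = -2.08

-2.08


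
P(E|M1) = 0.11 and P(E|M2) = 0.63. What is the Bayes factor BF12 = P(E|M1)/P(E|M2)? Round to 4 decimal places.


Bayes factor BF12 = P(E|M1) / P(E|M2)
= 0.11 / 0.63
= 0.1746

0.1746


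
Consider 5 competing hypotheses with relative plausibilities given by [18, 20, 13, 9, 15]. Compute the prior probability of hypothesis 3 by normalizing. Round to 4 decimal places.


Sum of weights = 18 + 20 + 13 + 9 + 15 = 75
Normalized prior for H3 = 13 / 75
= 0.1733

0.1733


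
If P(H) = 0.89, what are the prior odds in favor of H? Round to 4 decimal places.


Prior odds = P(H) / (1 - P(H))
= 0.89 / 0.11
= 8.0909

8.0909


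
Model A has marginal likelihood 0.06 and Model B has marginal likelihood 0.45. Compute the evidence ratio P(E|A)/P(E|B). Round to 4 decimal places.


Evidence ratio = P(E|A) / P(E|B)
= 0.06 / 0.45
= 0.1333

0.1333


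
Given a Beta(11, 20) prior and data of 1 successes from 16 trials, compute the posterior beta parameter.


Number of failures = 16 - 1 = 15
Posterior beta = 20 + 15 = 35

35


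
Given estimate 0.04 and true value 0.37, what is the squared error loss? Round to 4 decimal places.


Squared error = (estimate - true)^2
Difference = -0.33
Loss = -0.33^2 = 0.1089

0.1089


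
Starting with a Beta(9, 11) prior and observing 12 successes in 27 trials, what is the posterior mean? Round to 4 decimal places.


Posterior parameters: alpha = 9 + 12 = 21
beta = 11 + 15 = 26
Posterior mean = alpha / (alpha + beta) = 21 / 47
= 0.4468

0.4468


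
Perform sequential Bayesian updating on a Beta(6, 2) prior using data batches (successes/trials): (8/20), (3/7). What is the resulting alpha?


Accumulate successes: 11
Posterior alpha = prior alpha + sum of successes
= 6 + 11 = 17

17


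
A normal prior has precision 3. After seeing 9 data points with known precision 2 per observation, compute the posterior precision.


In the conjugate normal model, precisions add:
tau_posterior = tau_prior + n * tau_data
= 3 + 9*2 = 21

21


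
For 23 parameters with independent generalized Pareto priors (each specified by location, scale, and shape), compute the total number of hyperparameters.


A generalized Pareto prior has 3 hyperparameters per parameter.
Total = 23 * 3 = 69

69


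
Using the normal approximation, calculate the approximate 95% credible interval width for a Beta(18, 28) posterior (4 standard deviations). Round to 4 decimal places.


Var(Beta) = 18*28/(46^2 * 47) = 0.0051
SD = 0.0712
Width ~ 4*SD = 0.2848

0.2848


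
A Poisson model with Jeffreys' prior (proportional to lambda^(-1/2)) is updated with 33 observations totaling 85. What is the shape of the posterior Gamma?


Posterior = Gamma(0.5 + S, n)
= Gamma(0.5 + 85, 33)
Posterior shape = 0.5 + S = 0.5 + 85 = 85.5

85.5


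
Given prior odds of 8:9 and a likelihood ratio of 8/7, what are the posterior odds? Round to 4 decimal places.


Posterior odds = prior odds * LR
Prior odds = 8/9 = 0.8889
LR = 8/7 = 1.1429
Posterior odds = 0.8889 * 1.1429 = 1.0159

1.0159


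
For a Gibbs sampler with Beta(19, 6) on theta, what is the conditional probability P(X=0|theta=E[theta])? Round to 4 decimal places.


E[theta] = 19/(19+6) = 0.76
P(X=0|theta) = 1 - theta = 0.24

0.24


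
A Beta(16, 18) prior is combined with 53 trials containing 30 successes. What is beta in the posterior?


In conjugate updating:
beta_posterior = beta_prior + (n - k)
= 18 + (53 - 30)
= 18 + 23 = 41

41


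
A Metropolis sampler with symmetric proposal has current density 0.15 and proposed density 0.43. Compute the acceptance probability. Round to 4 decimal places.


For symmetric proposals, acceptance = min(1, pi(x*)/pi(x))
= min(1, 0.43/0.15)
= min(1, 2.8667) = 1.0

1.0


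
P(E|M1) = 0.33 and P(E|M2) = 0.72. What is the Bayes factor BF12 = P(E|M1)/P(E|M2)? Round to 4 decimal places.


Bayes factor BF12 = P(E|M1) / P(E|M2)
= 0.33 / 0.72
= 0.4583

0.4583


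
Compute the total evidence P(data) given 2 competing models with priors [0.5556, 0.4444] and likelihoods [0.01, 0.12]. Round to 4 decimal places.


Marginal likelihood = sum P(model_i) * P(data|model_i)
Model 1: 0.5556 * 0.01 = 0.0056
Model 2: 0.4444 * 0.12 = 0.0533
Total = 0.0589

0.0589


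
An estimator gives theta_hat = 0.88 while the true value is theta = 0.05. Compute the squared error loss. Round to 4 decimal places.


The squared error loss is (theta_hat - theta)^2
= (0.88 - 0.05)^2
= (0.83)^2 = 0.6889

0.6889


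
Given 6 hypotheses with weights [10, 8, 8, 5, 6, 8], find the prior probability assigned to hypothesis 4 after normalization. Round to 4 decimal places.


To normalize, divide each weight by the sum of all weights.
Sum = 45
Prior(H4) = 5/45 = 0.1111

0.1111


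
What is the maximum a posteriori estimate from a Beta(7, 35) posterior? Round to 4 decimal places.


The MAP estimate equals the mode of the distribution.
Mode of Beta(a,b) = (a-1)/(a+b-2)
= 6/40
= 0.15

0.15


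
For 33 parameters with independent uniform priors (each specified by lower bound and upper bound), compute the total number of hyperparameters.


A uniform prior has 2 hyperparameters per parameter.
Total = 33 * 2 = 66

66


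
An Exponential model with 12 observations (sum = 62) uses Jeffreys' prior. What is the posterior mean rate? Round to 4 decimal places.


Posterior Gamma(12, 62)
E[lambda] = 12/62 = 0.1935

0.1935


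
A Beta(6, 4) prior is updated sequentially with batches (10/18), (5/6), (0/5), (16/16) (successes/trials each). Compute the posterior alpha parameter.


Sequential conjugate updating is equivalent to a single batch update.
Total successes across all batches = 31
alpha_posterior = alpha_prior + total_successes = 6 + 31
= 37

37


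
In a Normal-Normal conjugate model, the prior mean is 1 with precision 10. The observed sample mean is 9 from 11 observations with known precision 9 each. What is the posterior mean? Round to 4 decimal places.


Posterior precision = tau0 + n*tau = 10 + 11*9 = 109
Posterior mean = (tau0*mu0 + n*tau*xbar) / posterior_precision
= (10*1 + 11*9*9) / 109
= 901 / 109 = 8.2661

8.2661


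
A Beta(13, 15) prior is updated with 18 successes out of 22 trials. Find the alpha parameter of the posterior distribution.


In the Beta-Binomial conjugate update:
alpha_post = alpha_prior + successes
= 13 + 18
= 31

31


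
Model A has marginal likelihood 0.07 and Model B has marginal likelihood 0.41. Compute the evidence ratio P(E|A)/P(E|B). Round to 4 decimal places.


Evidence ratio = P(E|A) / P(E|B)
= 0.07 / 0.41
= 0.1707

0.1707


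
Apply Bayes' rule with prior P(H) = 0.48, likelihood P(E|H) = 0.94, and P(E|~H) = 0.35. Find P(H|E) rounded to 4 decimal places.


Step 1: Compute marginal P(E) = P(E|H)P(H) + P(E|~H)P(~H)
= 0.94*0.48 + 0.35*0.52 = 0.6332
Step 2: P(H|E) = P(E|H)P(H)/P(E) = 0.4512/0.6332
= 0.7126

0.7126


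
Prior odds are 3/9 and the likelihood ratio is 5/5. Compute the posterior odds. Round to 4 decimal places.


Posterior odds = prior odds * likelihood ratio
= (3/9) * (5/5)
= 15 / 45
= 0.3333

0.3333


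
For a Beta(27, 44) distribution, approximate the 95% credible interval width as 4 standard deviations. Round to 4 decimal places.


Variance of Beta(a,b) = ab / ((a+b)^2 * (a+b+1))
= 27*44 / ((71)^2 * 72)
= 0.0033
SD = sqrt(0.0033) = 0.0572
Width = 4 * SD = 0.2288

0.2288


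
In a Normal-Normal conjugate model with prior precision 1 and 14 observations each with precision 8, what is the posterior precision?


Posterior precision = prior precision + n * observation precision
= 1 + 14 * 8
= 1 + 112 = 113

113


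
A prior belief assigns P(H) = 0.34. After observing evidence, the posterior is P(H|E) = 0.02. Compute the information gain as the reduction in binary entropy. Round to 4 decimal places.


H(prior) = -0.34*log2(0.34) - 0.66*log2(0.66)
= 0.9248
H(post) = -0.02*log2(0.02) - 0.98*log2(0.98)
= 0.1414
IG = 0.9248 - 0.1414 = 0.7834

0.7834


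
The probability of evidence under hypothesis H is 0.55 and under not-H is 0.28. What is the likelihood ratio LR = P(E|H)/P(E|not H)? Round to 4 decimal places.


LR = 0.55 / 0.28
= 1.9643

1.9643


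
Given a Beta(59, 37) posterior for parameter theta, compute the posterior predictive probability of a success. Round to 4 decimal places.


For a Beta-Bernoulli model, the predictive probability is the mean:
P(success) = 59/(59+37) = 59/96 = 0.6146

0.6146


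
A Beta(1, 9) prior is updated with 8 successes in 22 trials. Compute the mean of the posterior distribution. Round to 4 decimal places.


After update: Beta(9, 23)
Mean = 9 / (9 + 23) = 9 / 32
= 0.2812

0.2812


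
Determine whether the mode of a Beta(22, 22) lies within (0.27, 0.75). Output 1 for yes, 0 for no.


First find the mode: (a-1)/(a+b-2) = 0.5
Is 0.5 in (0.27, 0.75)? 1

1


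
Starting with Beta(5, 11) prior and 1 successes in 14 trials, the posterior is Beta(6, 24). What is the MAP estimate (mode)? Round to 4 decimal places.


The mode of Beta(a, b) when a > 1 and b > 1 is (a-1)/(a+b-2)
= (6 - 1) / (6 + 24 - 2)
= 5 / 28
= 0.1786

0.1786


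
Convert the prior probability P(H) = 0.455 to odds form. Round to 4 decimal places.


P(not H) = 1 - 0.455 = 0.545
Odds = 0.455 / 0.545 = 0.8349

0.8349


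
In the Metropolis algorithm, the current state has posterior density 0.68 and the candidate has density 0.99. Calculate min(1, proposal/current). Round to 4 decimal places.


Ratio = 0.99/0.68 = 1.4559
Acceptance probability = min(1, 1.4559)
= 1.0

1.0


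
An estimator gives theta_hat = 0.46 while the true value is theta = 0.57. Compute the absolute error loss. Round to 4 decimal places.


The absolute error loss is |theta_hat - theta|
= |0.46 - 0.57|
= 0.11

0.11


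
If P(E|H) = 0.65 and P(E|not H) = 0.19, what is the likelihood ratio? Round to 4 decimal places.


Likelihood ratio = P(E|H) / P(E|not H)
= 0.65 / 0.19
= 3.4211

3.4211


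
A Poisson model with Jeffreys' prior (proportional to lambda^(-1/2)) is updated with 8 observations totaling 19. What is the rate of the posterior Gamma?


Posterior = Gamma(0.5 + S, n)
= Gamma(0.5 + 19, 8)
Posterior rate = 0 + n = 8

8.0


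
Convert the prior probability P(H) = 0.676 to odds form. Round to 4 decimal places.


P(not H) = 1 - 0.676 = 0.324
Odds = 0.676 / 0.324 = 2.0864

2.0864


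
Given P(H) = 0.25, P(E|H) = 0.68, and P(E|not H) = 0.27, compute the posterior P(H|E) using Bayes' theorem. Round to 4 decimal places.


By Bayes' theorem: P(H|E) = P(E|H)*P(H) / P(E)
P(E) = P(E|H)*P(H) + P(E|not H)*P(not H)
P(E) = 0.68*0.25 + 0.27*0.75 = 0.3725
P(H|E) = 0.68*0.25 / 0.3725 = 0.4564

0.4564


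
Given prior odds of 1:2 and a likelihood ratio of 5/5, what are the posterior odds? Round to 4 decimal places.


Posterior odds = prior odds * LR
Prior odds = 1/2 = 0.5
LR = 5/5 = 1.0
Posterior odds = 0.5 * 1.0 = 0.5

0.5


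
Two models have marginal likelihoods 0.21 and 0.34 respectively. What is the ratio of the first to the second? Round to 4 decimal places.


Evidence ratio = 0.21 / 0.34
= 0.6176

0.6176


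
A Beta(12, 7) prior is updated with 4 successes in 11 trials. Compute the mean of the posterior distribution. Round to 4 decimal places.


After update: Beta(16, 14)
Mean = 16 / (16 + 14) = 16 / 30
= 0.5333

0.5333


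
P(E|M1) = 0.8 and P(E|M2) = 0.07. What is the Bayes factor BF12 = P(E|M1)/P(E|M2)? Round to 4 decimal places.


Bayes factor BF12 = P(E|M1) / P(E|M2)
= 0.8 / 0.07
= 11.4286

11.4286


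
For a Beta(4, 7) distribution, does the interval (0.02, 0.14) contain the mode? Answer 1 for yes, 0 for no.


Mode of Beta(a,b) = (a-1)/(a+b-2)
= (4-1)/(4+7-2) = 0.3333
Check: 0.02 <= 0.3333 <= 0.14?
Result: 0

0


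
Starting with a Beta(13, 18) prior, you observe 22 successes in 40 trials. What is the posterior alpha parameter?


For a Beta-Binomial conjugate model:
Posterior alpha = prior alpha + number of successes
= 13 + 22 = 35

35


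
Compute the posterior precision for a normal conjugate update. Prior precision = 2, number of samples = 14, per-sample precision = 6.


tau_post = tau_0 + n * tau
= 2 + 14 * 6 = 86

86


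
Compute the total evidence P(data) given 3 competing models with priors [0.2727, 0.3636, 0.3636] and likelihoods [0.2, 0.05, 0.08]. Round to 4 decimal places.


Marginal likelihood = sum P(model_i) * P(data|model_i)
Model 1: 0.2727 * 0.2 = 0.0545
Model 2: 0.3636 * 0.05 = 0.0182
Model 3: 0.3636 * 0.08 = 0.0291
Total = 0.1018

0.1018


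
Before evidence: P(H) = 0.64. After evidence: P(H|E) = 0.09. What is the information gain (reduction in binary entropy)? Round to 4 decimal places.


Prior entropy = 0.9427
Posterior entropy = 0.4365
Information gain = 0.9427 - 0.4365 = 0.5062

0.5062


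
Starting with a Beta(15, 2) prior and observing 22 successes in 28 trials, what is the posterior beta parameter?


Posterior beta = prior beta + failures
Failures = 28 - 22 = 6
beta_post = 2 + 6 = 8

8


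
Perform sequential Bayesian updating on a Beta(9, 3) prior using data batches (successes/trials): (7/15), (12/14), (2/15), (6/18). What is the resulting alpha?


Accumulate successes: 27
Posterior alpha = prior alpha + sum of successes
= 9 + 27 = 36

36


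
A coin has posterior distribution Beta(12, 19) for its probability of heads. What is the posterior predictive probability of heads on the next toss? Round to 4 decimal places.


Posterior predictive = E[theta] = alpha/(alpha+beta)
= 12/31
= 0.3871

0.3871


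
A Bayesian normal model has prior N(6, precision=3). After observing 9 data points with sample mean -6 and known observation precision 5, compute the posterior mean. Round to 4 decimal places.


Posterior mean = (prior_precision * prior_mean + n * data_precision * data_mean) / (prior_precision + n * data_precision)
Numerator = 3*6 + 9*5*-6 = -252
Denominator = 3 + 9*5 = 48
Posterior mean = -5.25

-5.25


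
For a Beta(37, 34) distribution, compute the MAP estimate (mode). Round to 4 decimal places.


MAP = mode = (a-1)/(a+b-2)
= (37-1)/(37+34-2)
= 36/69 = 0.5217

0.5217


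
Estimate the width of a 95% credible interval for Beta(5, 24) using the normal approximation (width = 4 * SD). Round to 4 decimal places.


For Beta(a,b): Var = ab/((a+b)^2(a+b+1))
Var = 0.0048, SD = 0.069
Approximate 95% CI width = 4 * 0.069 = 0.2759

0.2759


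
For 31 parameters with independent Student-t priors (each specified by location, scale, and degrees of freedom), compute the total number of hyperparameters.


A Student-t prior has 3 hyperparameters per parameter.
Total = 31 * 3 = 93

93


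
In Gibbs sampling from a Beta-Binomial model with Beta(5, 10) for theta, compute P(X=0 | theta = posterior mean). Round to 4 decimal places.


Posterior mean = alpha/(alpha+beta) = 5/15 = 0.3333
P(X=0|theta=mean) = 1 - theta = 0.6667

0.6667


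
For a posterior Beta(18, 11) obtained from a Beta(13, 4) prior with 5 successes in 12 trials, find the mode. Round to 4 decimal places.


Mode = (alpha - 1) / (alpha + beta - 2)
= 17 / 27
= 0.6296

0.6296


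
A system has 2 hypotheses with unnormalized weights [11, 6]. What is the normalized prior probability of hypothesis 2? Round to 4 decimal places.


The normalized prior is the weight divided by the total.
Total weight = 17
P(H2) = 6 / 17 = 0.3529

0.3529


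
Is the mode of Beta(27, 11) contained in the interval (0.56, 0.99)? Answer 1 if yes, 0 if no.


Mode = (a-1)/(a+b-2) = 26/36 = 0.7222
Interval: (0.56, 0.99)
Contains mode? 1

1


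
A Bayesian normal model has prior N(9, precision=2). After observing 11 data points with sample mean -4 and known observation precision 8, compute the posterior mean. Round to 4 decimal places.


Posterior mean = (prior_precision * prior_mean + n * data_precision * data_mean) / (prior_precision + n * data_precision)
Numerator = 2*9 + 11*8*-4 = -334
Denominator = 2 + 11*8 = 90
Posterior mean = -3.7111

-3.7111


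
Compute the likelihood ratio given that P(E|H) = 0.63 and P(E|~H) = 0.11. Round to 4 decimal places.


LR = P(E|H) / P(E|~H)
= 0.63 / 0.11 = 5.7273

5.7273


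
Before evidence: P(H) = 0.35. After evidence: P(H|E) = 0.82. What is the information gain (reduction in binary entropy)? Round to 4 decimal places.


Prior entropy = 0.9341
Posterior entropy = 0.6801
Information gain = 0.9341 - 0.6801 = 0.254

0.254


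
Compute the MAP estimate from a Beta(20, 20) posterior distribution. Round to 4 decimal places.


MAP = mode of Beta distribution
= (alpha - 1)/(alpha + beta - 2)
= (20-1)/(20+20-2)
= 19/38 = 0.5

0.5


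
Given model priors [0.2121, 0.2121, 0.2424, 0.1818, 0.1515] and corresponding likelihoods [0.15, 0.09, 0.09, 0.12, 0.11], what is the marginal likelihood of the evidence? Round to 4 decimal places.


P(E) = sum_i P(M_i) P(E|M_i)
= 0.0318 + 0.0191 + 0.0218 + 0.0218 + 0.0167
= 0.1112

0.1112


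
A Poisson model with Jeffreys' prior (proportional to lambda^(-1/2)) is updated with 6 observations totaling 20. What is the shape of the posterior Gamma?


Posterior = Gamma(0.5 + S, n)
= Gamma(0.5 + 20, 6)
Posterior shape = 0.5 + S = 0.5 + 20 = 20.5

20.5


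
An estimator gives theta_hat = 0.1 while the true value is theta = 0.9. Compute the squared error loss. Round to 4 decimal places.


The squared error loss is (theta_hat - theta)^2
= (0.1 - 0.9)^2
= (-0.8)^2 = 0.64

0.64


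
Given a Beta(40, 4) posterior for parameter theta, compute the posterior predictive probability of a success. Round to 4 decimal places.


For a Beta-Bernoulli model, the predictive probability is the mean:
P(success) = 40/(40+4) = 40/44 = 0.9091

0.9091


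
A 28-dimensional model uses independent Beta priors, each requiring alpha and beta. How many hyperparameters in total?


Per parameter: 2 (alpha and beta).
Total = 28 * 2 = 56

56


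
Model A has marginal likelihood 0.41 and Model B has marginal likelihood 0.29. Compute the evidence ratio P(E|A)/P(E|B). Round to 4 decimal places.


Evidence ratio = P(E|A) / P(E|B)
= 0.41 / 0.29
= 1.4138

1.4138


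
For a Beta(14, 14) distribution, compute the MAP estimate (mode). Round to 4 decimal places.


MAP = mode = (a-1)/(a+b-2)
= (14-1)/(14+14-2)
= 13/26 = 0.5

0.5


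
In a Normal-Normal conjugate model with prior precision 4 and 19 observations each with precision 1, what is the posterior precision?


Posterior precision = prior precision + n * observation precision
= 4 + 19 * 1
= 4 + 19 = 23

23


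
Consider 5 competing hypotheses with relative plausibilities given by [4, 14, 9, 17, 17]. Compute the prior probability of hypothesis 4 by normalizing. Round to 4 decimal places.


Sum of weights = 4 + 14 + 9 + 17 + 17 = 61
Normalized prior for H4 = 17 / 61
= 0.2787

0.2787


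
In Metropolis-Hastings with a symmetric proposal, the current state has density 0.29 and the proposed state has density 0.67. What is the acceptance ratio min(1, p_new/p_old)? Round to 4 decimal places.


Ratio = p_new / p_old = 0.67 / 0.29 = 2.3103
Acceptance = min(1, 2.3103) = 1.0

1.0


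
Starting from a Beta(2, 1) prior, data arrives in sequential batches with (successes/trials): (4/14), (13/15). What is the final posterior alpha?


In sequential Bayesian updating, we sum all successes.
Total successes = 17
Final alpha = 2 + 17 = 19

19


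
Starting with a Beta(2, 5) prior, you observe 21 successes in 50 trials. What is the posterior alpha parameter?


For a Beta-Binomial conjugate model:
Posterior alpha = prior alpha + number of successes
= 2 + 21 = 23

23


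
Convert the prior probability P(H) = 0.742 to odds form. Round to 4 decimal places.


P(not H) = 1 - 0.742 = 0.258
Odds = 0.742 / 0.258 = 2.876

2.876


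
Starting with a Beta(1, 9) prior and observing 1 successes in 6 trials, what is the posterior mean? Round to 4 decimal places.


Posterior parameters: alpha = 1 + 1 = 2
beta = 9 + 5 = 14
Posterior mean = alpha / (alpha + beta) = 2 / 16
= 0.125

0.125


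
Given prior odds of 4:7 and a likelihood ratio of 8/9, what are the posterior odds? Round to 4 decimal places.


Posterior odds = prior odds * LR
Prior odds = 4/7 = 0.5714
LR = 8/9 = 0.8889
Posterior odds = 0.5714 * 0.8889 = 0.5079

0.5079


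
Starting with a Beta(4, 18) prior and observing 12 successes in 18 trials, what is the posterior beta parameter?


Posterior beta = prior beta + failures
Failures = 18 - 12 = 6
beta_post = 18 + 6 = 24

24


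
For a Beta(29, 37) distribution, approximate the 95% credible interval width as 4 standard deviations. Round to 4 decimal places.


Variance of Beta(a,b) = ab / ((a+b)^2 * (a+b+1))
= 29*37 / ((66)^2 * 67)
= 0.0037
SD = sqrt(0.0037) = 0.0606
Width = 4 * SD = 0.2425

0.2425


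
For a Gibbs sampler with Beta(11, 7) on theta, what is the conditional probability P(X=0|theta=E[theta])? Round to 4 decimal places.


E[theta] = 11/(11+7) = 0.6111
P(X=0|theta) = 1 - theta = 0.3889

0.3889


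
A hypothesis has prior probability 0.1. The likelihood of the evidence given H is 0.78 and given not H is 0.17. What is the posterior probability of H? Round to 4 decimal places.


Using Bayes' theorem:
P(E) = 0.1 * 0.78 + 0.9 * 0.17
P(E) = 0.231
P(H|E) = (0.1 * 0.78) / 0.231 = 0.3377

0.3377


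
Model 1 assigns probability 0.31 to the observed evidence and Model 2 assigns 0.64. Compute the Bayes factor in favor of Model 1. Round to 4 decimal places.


BF = P(data|M1) / P(data|M2)
= 0.31 / 0.64 = 0.4844

0.4844


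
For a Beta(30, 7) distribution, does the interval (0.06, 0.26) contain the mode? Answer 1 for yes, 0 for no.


Mode of Beta(a,b) = (a-1)/(a+b-2)
= (30-1)/(30+7-2) = 0.8286
Check: 0.06 <= 0.8286 <= 0.26?
Result: 0

0


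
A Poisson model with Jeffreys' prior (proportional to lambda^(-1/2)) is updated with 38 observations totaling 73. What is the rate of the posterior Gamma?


Posterior = Gamma(0.5 + S, n)
= Gamma(0.5 + 73, 38)
Posterior rate = 0 + n = 38

38.0


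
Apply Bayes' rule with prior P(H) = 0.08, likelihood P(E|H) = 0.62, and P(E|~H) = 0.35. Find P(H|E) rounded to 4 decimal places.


Step 1: Compute marginal P(E) = P(E|H)P(H) + P(E|~H)P(~H)
= 0.62*0.08 + 0.35*0.92 = 0.3716
Step 2: P(H|E) = P(E|H)P(H)/P(E) = 0.0496/0.3716
= 0.1335

0.1335


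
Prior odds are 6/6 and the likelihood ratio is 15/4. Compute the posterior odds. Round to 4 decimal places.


Posterior odds = prior odds * likelihood ratio
= (6/6) * (15/4)
= 90 / 24
= 3.75

3.75


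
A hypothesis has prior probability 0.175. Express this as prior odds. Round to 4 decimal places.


Odds = P(H) / P(not H) = 0.175 / 0.825
= 0.2121

0.2121


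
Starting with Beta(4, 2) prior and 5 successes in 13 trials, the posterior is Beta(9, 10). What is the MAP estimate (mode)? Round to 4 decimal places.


The mode of Beta(a, b) when a > 1 and b > 1 is (a-1)/(a+b-2)
= (9 - 1) / (9 + 10 - 2)
= 8 / 17
= 0.4706

0.4706
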